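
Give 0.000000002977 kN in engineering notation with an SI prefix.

= 2.977 × 10^-6 N; 10^-6 is micro.

2.977 uN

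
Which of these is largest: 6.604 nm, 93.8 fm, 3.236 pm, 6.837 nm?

6.837 nm

6.604 nm = 0.000000006604 m
93.8 fm = 0.0000000000000938 m
3.236 pm = 0.000000000003236 m
6.837 nm = 0.000000006837 m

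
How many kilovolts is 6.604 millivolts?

0.000006604 kilovolts

milli = 10⁻³, kilo = 10³; factor is 10⁻⁶.
6.604 × 10⁻⁶ = 0.000006604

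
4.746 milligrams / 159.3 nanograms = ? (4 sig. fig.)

(4.746 × 10⁻³) / (159.3 × 10⁻⁹) = 0.029793 × 10⁶

29790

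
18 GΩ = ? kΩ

giga = 1e9, kilo = 1e3; factor is 1e6.
18 × 1e6 = 18000000

18000000 kΩ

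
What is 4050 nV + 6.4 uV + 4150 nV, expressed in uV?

14.6 uV

In uV:
  4050 nV = 4050 × 10^-3 uV = 4.05
  6.4 uV → 6.4
  4150 nV = 4150 × 10^-3 uV = 4.15
Sum: 4.05 + 6.4 + 4.15 = 14.6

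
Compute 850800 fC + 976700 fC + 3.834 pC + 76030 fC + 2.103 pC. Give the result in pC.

1909.467 pC

In pC:
  850800 fC = 850800 × 10^-3 pC = 850.8
  976700 fC = 976700 × 10^-3 pC = 976.7
  3.834 pC → 3.834
  76030 fC = 76030 × 10^-3 pC = 76.03
  2.103 pC → 2.103
Sum: 850.8 + 976.7 + 3.834 + 76.03 + 2.103 = 1909.467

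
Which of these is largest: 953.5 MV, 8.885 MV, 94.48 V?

953.5 MV = 953500000 V
8.885 MV = 8885000 V
94.48 V = 94.48 V

953.5 MV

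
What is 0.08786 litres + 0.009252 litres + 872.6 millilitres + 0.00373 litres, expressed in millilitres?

In millilitres:
  0.08786 litres = 0.08786e3 millilitres = 87.86
  0.009252 litres = 0.009252e3 millilitres = 9.252
  872.6 millilitres → 872.6
  0.00373 litres = 0.00373e3 millilitres = 3.73
Sum: 87.86 + 9.252 + 872.6 + 3.73 = 973.442

973.442 millilitres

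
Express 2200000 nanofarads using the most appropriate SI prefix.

2.2 millifarads

= 2.2 × 10⁻³ farads; 10⁻³ is milli.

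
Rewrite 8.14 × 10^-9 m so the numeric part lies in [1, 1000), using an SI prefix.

8.14 nm

= 8.14 × 10^-9 m; 10^-9 is nano.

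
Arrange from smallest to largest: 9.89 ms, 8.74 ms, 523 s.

8.74 ms < 9.89 ms < 523 s

9.89 ms = 0.00989 s
8.74 ms = 0.00874 s
523 s = 523 s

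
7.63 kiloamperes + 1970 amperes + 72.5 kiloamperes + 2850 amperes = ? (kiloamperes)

84.95 kiloamperes

In kiloamperes:
  7.63 kiloamperes → 7.63
  1970 amperes = 1970e-3 kiloamperes = 1.97
  72.5 kiloamperes → 72.5
  2850 amperes = 2850e-3 kiloamperes = 2.85
Sum: 7.63 + 1.97 + 72.5 + 2.85 = 84.95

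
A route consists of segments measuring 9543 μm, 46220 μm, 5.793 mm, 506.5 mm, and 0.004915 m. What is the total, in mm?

In mm:
  9543 μm = 9543 × 10^-3 mm = 9.543
  46220 μm = 46220 × 10^-3 mm = 46.22
  5.793 mm → 5.793
  506.5 mm → 506.5
  0.004915 m = 0.004915 × 10^3 mm = 4.915
Sum: 9.543 + 46.22 + 5.793 + 506.5 + 4.915 = 572.971

572.971 mm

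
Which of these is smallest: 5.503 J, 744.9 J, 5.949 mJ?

5.503 J = 5.503 J
744.9 J = 744.9 J
5.949 mJ = 0.005949 J

5.949 mJ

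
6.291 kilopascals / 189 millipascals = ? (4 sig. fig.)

(6.291e3) / (189e-3) = 0.033286e6

33290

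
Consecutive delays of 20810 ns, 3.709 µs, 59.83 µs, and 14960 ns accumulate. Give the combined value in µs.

In µs:
  20810 ns = 20810e-3 µs = 20.81
  3.709 µs → 3.709
  59.83 µs → 59.83
  14960 ns = 14960e-3 µs = 14.96
Sum: 20.81 + 3.709 + 59.83 + 14.96 = 99.309

99.309 µs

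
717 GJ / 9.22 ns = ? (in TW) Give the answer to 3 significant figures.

77800000 TW

(717e9) / (9.22e-9) = 77.766e18 W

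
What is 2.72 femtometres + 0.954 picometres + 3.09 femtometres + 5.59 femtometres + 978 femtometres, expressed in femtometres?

In femtometres:
  2.72 femtometres → 2.72
  0.954 picometres = 0.954e3 femtometres = 954
  3.09 femtometres → 3.09
  5.59 femtometres → 5.59
  978 femtometres → 978
Sum: 2.72 + 954 + 3.09 + 5.59 + 978 = 1943.4

1943.4 femtometres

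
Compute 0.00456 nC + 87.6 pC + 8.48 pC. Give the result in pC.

In pC:
  0.00456 nC = 0.00456e3 pC = 4.56
  87.6 pC → 87.6
  8.48 pC → 8.48
Sum: 4.56 + 87.6 + 8.48 = 100.64

100.64 pC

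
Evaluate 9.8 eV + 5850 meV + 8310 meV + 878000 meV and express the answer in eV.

In eV:
  9.8 eV → 9.8
  5850 meV = 5850e-3 eV = 5.85
  8310 meV = 8310e-3 eV = 8.31
  878000 meV = 878000e-3 eV = 878
Sum: 9.8 + 5.85 + 8.31 + 878 = 901.96

901.96 eV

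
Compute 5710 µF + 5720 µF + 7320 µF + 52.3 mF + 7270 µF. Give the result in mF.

In mF:
  5710 µF = 5710e-3 mF = 5.71
  5720 µF = 5720e-3 mF = 5.72
  7320 µF = 7320e-3 mF = 7.32
  52.3 mF → 52.3
  7270 µF = 7270e-3 mF = 7.27
Sum: 5.71 + 5.72 + 7.32 + 52.3 + 7.27 = 78.32

78.32 mF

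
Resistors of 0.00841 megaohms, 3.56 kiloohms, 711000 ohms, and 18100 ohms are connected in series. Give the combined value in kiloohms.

In kiloohms:
  0.00841 megaohms = 0.00841e3 kiloohms = 8.41
  3.56 kiloohms → 3.56
  711000 ohms = 711000e-3 kiloohms = 711
  18100 ohms = 18100e-3 kiloohms = 18.1
Sum: 8.41 + 3.56 + 711 + 18.1 = 741.07

741.07 kiloohms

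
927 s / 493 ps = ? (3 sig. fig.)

(927) / (493 × 10⁻¹²) = 1.88 × 10¹²

1880000000000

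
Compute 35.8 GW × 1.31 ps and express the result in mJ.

46.898 mJ

35.8 × 10⁹ × 1.31 × 10⁻¹² = 46.898 × 10⁻³ J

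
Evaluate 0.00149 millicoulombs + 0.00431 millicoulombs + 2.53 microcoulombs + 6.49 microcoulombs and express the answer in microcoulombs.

14.82 microcoulombs

In microcoulombs:
  0.00149 millicoulombs = 0.00149 × 10^3 microcoulombs = 1.49
  0.00431 millicoulombs = 0.00431 × 10^3 microcoulombs = 4.31
  2.53 microcoulombs → 2.53
  6.49 microcoulombs → 6.49
Sum: 1.49 + 4.31 + 2.53 + 6.49 = 14.82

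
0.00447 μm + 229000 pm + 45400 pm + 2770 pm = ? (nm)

In nm:
  0.00447 μm = 0.00447 × 10³ nm = 4.47
  229000 pm = 229000 × 10⁻³ nm = 229
  45400 pm = 45400 × 10⁻³ nm = 45.4
  2770 pm = 2770 × 10⁻³ nm = 2.77
Sum: 4.47 + 229 + 45.4 + 2.77 = 281.64

281.64 nm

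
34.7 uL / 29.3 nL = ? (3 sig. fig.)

(34.7 × 10^-6) / (29.3 × 10^-9) = 1.184 × 10^3

1180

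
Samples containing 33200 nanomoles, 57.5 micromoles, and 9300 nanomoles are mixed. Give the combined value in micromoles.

In micromoles:
  33200 nanomoles = 33200e-3 micromoles = 33.2
  57.5 micromoles → 57.5
  9300 nanomoles = 9300e-3 micromoles = 9.3
Sum: 33.2 + 57.5 + 9.3 = 100

100 micromoles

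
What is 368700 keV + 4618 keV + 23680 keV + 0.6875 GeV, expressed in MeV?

1084.498 MeV

In MeV:
  368700 keV = 368700 × 10⁻³ MeV = 368.7
  4618 keV = 4618 × 10⁻³ MeV = 4.618
  23680 keV = 23680 × 10⁻³ MeV = 23.68
  0.6875 GeV = 0.6875 × 10³ MeV = 687.5
Sum: 368.7 + 4.618 + 23.68 + 687.5 = 1084.498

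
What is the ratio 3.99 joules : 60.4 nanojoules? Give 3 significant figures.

(3.99) / (60.4e-9) = 0.06606e9

66100000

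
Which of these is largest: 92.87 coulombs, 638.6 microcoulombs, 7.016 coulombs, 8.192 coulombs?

92.87 coulombs

92.87 coulombs = 92.87 coulombs
638.6 microcoulombs = 0.0006386 coulombs
7.016 coulombs = 7.016 coulombs
8.192 coulombs = 8.192 coulombs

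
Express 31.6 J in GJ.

0.0000000316 GJ

(no prefix) = 1e0, giga = 1e9; factor is 1e-9.
31.6 × 1e-9 = 0.0000000316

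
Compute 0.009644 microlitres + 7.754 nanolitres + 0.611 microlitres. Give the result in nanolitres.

In nanolitres:
  0.009644 microlitres = 0.009644e3 nanolitres = 9.644
  7.754 nanolitres → 7.754
  0.611 microlitres = 0.611e3 nanolitres = 611
Sum: 9.644 + 7.754 + 611 = 628.398

628.398 nanolitres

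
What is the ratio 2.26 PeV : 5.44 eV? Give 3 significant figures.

415000000000000

(2.26 × 10^15) / (5.44) = 0.4154 × 10^15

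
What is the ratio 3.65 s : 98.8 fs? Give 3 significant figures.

36900000000000

(3.65) / (98.8e-15) = 0.03694e15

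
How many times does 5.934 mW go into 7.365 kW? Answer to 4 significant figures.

1241000

(7.365e3) / (5.934e-3) = 1.2412e6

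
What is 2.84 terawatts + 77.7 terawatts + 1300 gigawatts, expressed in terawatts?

81.84 terawatts

In terawatts:
  2.84 terawatts → 2.84
  77.7 terawatts → 77.7
  1300 gigawatts = 1300 × 10^-3 terawatts = 1.3
Sum: 2.84 + 77.7 + 1.3 = 81.84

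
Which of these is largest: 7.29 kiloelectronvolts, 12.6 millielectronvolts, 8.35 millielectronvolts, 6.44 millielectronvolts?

7.29 kiloelectronvolts

7.29 kiloelectronvolts = 7290 electronvolts
12.6 millielectronvolts = 0.0126 electronvolts
8.35 millielectronvolts = 0.00835 electronvolts
6.44 millielectronvolts = 0.00644 electronvolts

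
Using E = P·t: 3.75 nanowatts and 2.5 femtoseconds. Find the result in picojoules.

0.000000000009375 picojoules

3.75 × 10^-9 × 2.5 × 10^-15 = 9.375 × 10^-24 J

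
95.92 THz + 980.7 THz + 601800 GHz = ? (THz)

1678.42 THz

In THz:
  95.92 THz → 95.92
  980.7 THz → 980.7
  601800 GHz = 601800e-3 THz = 601.8
Sum: 95.92 + 980.7 + 601.8 = 1678.42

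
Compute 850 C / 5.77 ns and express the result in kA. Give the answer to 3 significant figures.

(850) / (5.77 × 10^-9) = 147.31 × 10^9 A

147000000 kA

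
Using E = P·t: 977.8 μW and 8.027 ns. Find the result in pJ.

977.8 × 10^-6 × 8.027 × 10^-9 = 7848.8006 × 10^-15 J

7.8488006 pJ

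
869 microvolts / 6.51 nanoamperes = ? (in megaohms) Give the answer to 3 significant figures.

(869e-6) / (6.51e-9) = 133.49e3 Ω

0.133 megaohms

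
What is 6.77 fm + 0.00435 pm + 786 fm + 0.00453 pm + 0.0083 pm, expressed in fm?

809.95 fm

In fm:
  6.77 fm → 6.77
  0.00435 pm = 0.00435 × 10³ fm = 4.35
  786 fm → 786
  0.00453 pm = 0.00453 × 10³ fm = 4.53
  0.0083 pm = 0.0083 × 10³ fm = 8.3
Sum: 6.77 + 4.35 + 786 + 4.53 + 8.3 = 809.95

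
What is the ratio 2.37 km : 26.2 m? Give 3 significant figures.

90.5

(2.37 × 10^3) / (26.2) = 0.09046 × 10^3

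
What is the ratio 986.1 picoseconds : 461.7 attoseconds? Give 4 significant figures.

(986.1 × 10⁻¹²) / (461.7 × 10⁻¹⁸) = 2.1358 × 10⁶

2136000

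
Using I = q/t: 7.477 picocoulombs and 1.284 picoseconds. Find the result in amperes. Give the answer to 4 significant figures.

5.823 amperes

(7.477 × 10⁻¹²) / (1.284 × 10⁻¹²) = 5.82321 A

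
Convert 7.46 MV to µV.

7460000000000 µV

mega = 1e6, micro = 1e-6; factor is 1e12.
7.46 × 1e12 = 7460000000000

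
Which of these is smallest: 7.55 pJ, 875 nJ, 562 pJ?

7.55 pJ

7.55 pJ = 0.00000000000755 J
875 nJ = 0.000000875 J
562 pJ = 0.000000000562 J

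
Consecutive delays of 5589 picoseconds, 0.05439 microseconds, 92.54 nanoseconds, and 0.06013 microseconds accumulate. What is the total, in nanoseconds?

In nanoseconds:
  5589 picoseconds = 5589 × 10⁻³ nanoseconds = 5.589
  0.05439 microseconds = 0.05439 × 10³ nanoseconds = 54.39
  92.54 nanoseconds → 92.54
  0.06013 microseconds = 0.06013 × 10³ nanoseconds = 60.13
Sum: 5.589 + 54.39 + 92.54 + 60.13 = 212.649

212.649 nanoseconds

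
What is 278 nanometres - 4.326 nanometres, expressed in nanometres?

In nanometres:
  278 nanometres → 278
  4.326 nanometres → 4.326
Difference: 278 - 4.326 = 273.674

273.674 nanometres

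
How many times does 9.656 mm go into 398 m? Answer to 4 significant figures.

41220

(398) / (9.656 × 10⁻³) = 41.218 × 10³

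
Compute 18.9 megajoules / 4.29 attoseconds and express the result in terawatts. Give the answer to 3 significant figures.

4410000000000 terawatts

(18.9e6) / (4.29e-18) = 4.4056e24 W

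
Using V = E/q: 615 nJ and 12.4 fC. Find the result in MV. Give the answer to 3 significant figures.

(615 × 10⁻⁹) / (12.4 × 10⁻¹⁵) = 49.597 × 10⁶ V

49.6 MV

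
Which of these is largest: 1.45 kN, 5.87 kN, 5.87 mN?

1.45 kN = 1450 N
5.87 kN = 5870 N
5.87 mN = 0.00587 N

5.87 kN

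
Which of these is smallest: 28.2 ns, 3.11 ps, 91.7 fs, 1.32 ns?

28.2 ns = 0.0000000282 s
3.11 ps = 0.00000000000311 s
91.7 fs = 0.0000000000000917 s
1.32 ns = 0.00000000132 s

91.7 fs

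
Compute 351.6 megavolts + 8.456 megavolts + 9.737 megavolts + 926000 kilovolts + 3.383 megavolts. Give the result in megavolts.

In megavolts:
  351.6 megavolts → 351.6
  8.456 megavolts → 8.456
  9.737 megavolts → 9.737
  926000 kilovolts = 926000e-3 megavolts = 926
  3.383 megavolts → 3.383
Sum: 351.6 + 8.456 + 9.737 + 926 + 3.383 = 1299.176

1299.176 megavolts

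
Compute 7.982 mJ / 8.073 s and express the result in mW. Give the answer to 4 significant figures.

0.9887 mW

(7.982e-3) / (8.073) = 0.988728e-3 W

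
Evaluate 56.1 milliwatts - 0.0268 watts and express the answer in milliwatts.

In milliwatts:
  56.1 milliwatts → 56.1
  0.0268 watts = 0.0268 × 10³ milliwatts = 26.8
Difference: 56.1 - 26.8 = 29.3

29.3 milliwatts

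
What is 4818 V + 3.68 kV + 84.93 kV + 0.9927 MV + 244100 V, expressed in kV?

In kV:
  4818 V = 4818e-3 kV = 4.818
  3.68 kV → 3.68
  84.93 kV → 84.93
  0.9927 MV = 0.9927e3 kV = 992.7
  244100 V = 244100e-3 kV = 244.1
Sum: 4.818 + 3.68 + 84.93 + 992.7 + 244.1 = 1330.228

1330.228 kV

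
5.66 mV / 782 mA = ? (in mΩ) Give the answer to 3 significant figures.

(5.66e-3) / (782e-3) = 0.0072379 Ω

7.24 mΩ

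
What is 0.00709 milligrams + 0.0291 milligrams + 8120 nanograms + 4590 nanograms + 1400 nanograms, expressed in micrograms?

In micrograms:
  0.00709 milligrams = 0.00709 × 10^3 micrograms = 7.09
  0.0291 milligrams = 0.0291 × 10^3 micrograms = 29.1
  8120 nanograms = 8120 × 10^-3 micrograms = 8.12
  4590 nanograms = 4590 × 10^-3 micrograms = 4.59
  1400 nanograms = 1400 × 10^-3 micrograms = 1.4
Sum: 7.09 + 29.1 + 8.12 + 4.59 + 1.4 = 50.3

50.3 micrograms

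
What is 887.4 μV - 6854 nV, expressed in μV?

In μV:
  887.4 μV → 887.4
  6854 nV = 6854 × 10⁻³ μV = 6.854
Difference: 887.4 - 6.854 = 880.546

880.546 μV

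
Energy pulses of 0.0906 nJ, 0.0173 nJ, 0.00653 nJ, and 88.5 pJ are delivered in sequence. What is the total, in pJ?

202.93 pJ

In pJ:
  0.0906 nJ = 0.0906 × 10^3 pJ = 90.6
  0.0173 nJ = 0.0173 × 10^3 pJ = 17.3
  0.00653 nJ = 0.00653 × 10^3 pJ = 6.53
  88.5 pJ → 88.5
Sum: 90.6 + 17.3 + 6.53 + 88.5 = 202.93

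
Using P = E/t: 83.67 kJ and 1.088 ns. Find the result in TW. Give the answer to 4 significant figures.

(83.67 × 10^3) / (1.088 × 10^-9) = 76.9026 × 10^12 W

76.90 TW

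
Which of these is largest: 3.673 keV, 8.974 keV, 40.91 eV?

3.673 keV = 3673 eV
8.974 keV = 8974 eV
40.91 eV = 40.91 eV

8.974 keV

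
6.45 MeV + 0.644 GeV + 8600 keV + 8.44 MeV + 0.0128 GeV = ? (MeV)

680.29 MeV

In MeV:
  6.45 MeV → 6.45
  0.644 GeV = 0.644e3 MeV = 644
  8600 keV = 8600e-3 MeV = 8.6
  8.44 MeV → 8.44
  0.0128 GeV = 0.0128e3 MeV = 12.8
Sum: 6.45 + 644 + 8.6 + 8.44 + 12.8 = 680.29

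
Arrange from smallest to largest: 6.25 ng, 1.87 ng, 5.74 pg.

5.74 pg < 1.87 ng < 6.25 ng

6.25 ng = 0.00000000625 g
1.87 ng = 0.00000000187 g
5.74 pg = 0.00000000000574 g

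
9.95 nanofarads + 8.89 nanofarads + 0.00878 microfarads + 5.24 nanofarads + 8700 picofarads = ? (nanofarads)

41.56 nanofarads

In nanofarads:
  9.95 nanofarads → 9.95
  8.89 nanofarads → 8.89
  0.00878 microfarads = 0.00878 × 10^3 nanofarads = 8.78
  5.24 nanofarads → 5.24
  8700 picofarads = 8700 × 10^-3 nanofarads = 8.7
Sum: 9.95 + 8.89 + 8.78 + 5.24 + 8.7 = 41.56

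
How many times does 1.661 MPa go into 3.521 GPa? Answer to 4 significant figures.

(3.521e9) / (1.661e6) = 2.1198e3

2120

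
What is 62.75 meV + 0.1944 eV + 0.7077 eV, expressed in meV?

964.85 meV

In meV:
  62.75 meV → 62.75
  0.1944 eV = 0.1944e3 meV = 194.4
  0.7077 eV = 0.7077e3 meV = 707.7
Sum: 62.75 + 194.4 + 707.7 = 964.85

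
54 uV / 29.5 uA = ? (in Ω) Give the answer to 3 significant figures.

(54 × 10^-6) / (29.5 × 10^-6) = 1.8305 Ω

1.83 Ω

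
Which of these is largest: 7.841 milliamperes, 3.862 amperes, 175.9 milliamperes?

3.862 amperes

7.841 milliamperes = 0.007841 amperes
3.862 amperes = 3.862 amperes
175.9 milliamperes = 0.1759 amperes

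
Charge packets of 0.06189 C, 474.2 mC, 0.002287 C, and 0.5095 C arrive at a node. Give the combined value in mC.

In mC:
  0.06189 C = 0.06189 × 10³ mC = 61.89
  474.2 mC → 474.2
  0.002287 C = 0.002287 × 10³ mC = 2.287
  0.5095 C = 0.5095 × 10³ mC = 509.5
Sum: 61.89 + 474.2 + 2.287 + 509.5 = 1047.877

1047.877 mC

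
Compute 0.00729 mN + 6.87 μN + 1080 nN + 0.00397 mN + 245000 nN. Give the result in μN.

264.21 μN

In μN:
  0.00729 mN = 0.00729e3 μN = 7.29
  6.87 μN → 6.87
  1080 nN = 1080e-3 μN = 1.08
  0.00397 mN = 0.00397e3 μN = 3.97
  245000 nN = 245000e-3 μN = 245
Sum: 7.29 + 6.87 + 1.08 + 3.97 + 245 = 264.21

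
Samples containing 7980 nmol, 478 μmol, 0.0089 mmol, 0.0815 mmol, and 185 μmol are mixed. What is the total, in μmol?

In μmol:
  7980 nmol = 7980 × 10^-3 μmol = 7.98
  478 μmol → 478
  0.0089 mmol = 0.0089 × 10^3 μmol = 8.9
  0.0815 mmol = 0.0815 × 10^3 μmol = 81.5
  185 μmol → 185
Sum: 7.98 + 478 + 8.9 + 81.5 + 185 = 761.38

761.38 μmol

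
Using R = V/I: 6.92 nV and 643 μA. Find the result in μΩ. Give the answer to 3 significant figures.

(6.92 × 10^-9) / (643 × 10^-6) = 0.010762 × 10^-3 Ω

10.8 μΩ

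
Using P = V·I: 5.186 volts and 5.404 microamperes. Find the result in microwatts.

28.025144 microwatts

5.186 × 5.404 × 10⁻⁶ = 28.025144 × 10⁻⁶ W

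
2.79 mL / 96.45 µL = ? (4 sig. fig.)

28.93

(2.79e-3) / (96.45e-6) = 0.028927e3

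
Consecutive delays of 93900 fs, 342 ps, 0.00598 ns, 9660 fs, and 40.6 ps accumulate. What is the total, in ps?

492.14 ps

In ps:
  93900 fs = 93900 × 10⁻³ ps = 93.9
  342 ps → 342
  0.00598 ns = 0.00598 × 10³ ps = 5.98
  9660 fs = 9660 × 10⁻³ ps = 9.66
  40.6 ps → 40.6
Sum: 93.9 + 342 + 5.98 + 9.66 + 40.6 = 492.14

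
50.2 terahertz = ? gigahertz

tera = 10^12, giga = 10^9; factor is 10^3.
50.2 × 10^3 = 50200

50200 gigahertz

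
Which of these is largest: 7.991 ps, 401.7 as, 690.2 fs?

7.991 ps = 0.000000000007991 s
401.7 as = 0.0000000000000004017 s
690.2 fs = 0.0000000000006902 s

7.991 ps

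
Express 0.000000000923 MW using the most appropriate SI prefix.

923 µW

= 923 × 10⁻⁶ W; 10⁻⁶ is micro.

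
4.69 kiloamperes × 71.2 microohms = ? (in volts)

0.333928 volts

4.69e3 × 71.2e-6 = 333.928e-3 V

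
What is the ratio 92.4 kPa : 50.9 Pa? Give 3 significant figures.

(92.4e3) / (50.9) = 1.815e3

1820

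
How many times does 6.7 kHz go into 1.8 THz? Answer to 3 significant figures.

269000000

(1.8e12) / (6.7e3) = 0.2687e9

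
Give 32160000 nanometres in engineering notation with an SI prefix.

= 32.16e-3 metres; 1e-3 is milli.

32.16 millimetres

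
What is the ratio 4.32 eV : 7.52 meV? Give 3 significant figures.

574

(4.32) / (7.52 × 10⁻³) = 0.5745 × 10³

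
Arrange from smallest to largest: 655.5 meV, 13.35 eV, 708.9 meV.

655.5 meV < 708.9 meV < 13.35 eV

655.5 meV = 0.6555 eV
13.35 eV = 13.35 eV
708.9 meV = 0.7089 eV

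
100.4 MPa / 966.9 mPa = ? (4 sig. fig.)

(100.4 × 10^6) / (966.9 × 10^-3) = 0.10384 × 10^9

103800000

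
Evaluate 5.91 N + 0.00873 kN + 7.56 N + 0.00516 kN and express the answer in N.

27.36 N

In N:
  5.91 N → 5.91
  0.00873 kN = 0.00873 × 10^3 N = 8.73
  7.56 N → 7.56
  0.00516 kN = 0.00516 × 10^3 N = 5.16
Sum: 5.91 + 8.73 + 7.56 + 5.16 = 27.36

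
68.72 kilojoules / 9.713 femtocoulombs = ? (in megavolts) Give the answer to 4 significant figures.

(68.72 × 10³) / (9.713 × 10⁻¹⁵) = 7.07505 × 10¹⁸ V

7075000000000 megavolts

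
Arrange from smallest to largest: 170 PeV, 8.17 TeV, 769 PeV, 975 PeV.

170 PeV = 170000000000000000 eV
8.17 TeV = 8170000000000 eV
769 PeV = 769000000000000000 eV
975 PeV = 975000000000000000 eV

8.17 TeV < 170 PeV < 769 PeV < 975 PeV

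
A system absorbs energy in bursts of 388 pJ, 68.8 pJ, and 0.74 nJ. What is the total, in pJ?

1196.8 pJ

In pJ:
  388 pJ → 388
  68.8 pJ → 68.8
  0.74 nJ = 0.74 × 10^3 pJ = 740
Sum: 388 + 68.8 + 740 = 1196.8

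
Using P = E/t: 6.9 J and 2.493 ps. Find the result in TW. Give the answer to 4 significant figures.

(6.9) / (2.493 × 10^-12) = 2.76775 × 10^12 W

2.768 TW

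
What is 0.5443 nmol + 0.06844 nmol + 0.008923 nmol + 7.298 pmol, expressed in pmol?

628.961 pmol

In pmol:
  0.5443 nmol = 0.5443e3 pmol = 544.3
  0.06844 nmol = 0.06844e3 pmol = 68.44
  0.008923 nmol = 0.008923e3 pmol = 8.923
  7.298 pmol → 7.298
Sum: 544.3 + 68.44 + 8.923 + 7.298 = 628.961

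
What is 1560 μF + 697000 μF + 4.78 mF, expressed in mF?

703.34 mF

In mF:
  1560 μF = 1560 × 10^-3 mF = 1.56
  697000 μF = 697000 × 10^-3 mF = 697
  4.78 mF → 4.78
Sum: 1.56 + 697 + 4.78 = 703.34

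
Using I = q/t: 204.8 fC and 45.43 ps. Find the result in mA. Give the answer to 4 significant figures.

(204.8e-15) / (45.43e-12) = 4.50803e-3 A

4.508 mA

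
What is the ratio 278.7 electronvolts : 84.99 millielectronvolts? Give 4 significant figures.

(278.7) / (84.99e-3) = 3.2792e3

3279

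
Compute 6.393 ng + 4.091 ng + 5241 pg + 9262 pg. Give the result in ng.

In ng:
  6.393 ng → 6.393
  4.091 ng → 4.091
  5241 pg = 5241 × 10⁻³ ng = 5.241
  9262 pg = 9262 × 10⁻³ ng = 9.262
Sum: 6.393 + 4.091 + 5.241 + 9.262 = 24.987

24.987 ng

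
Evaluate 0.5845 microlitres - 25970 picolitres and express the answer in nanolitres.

558.53 nanolitres

In nanolitres:
  0.5845 microlitres = 0.5845 × 10^3 nanolitres = 584.5
  25970 picolitres = 25970 × 10^-3 nanolitres = 25.97
Difference: 584.5 - 25.97 = 558.53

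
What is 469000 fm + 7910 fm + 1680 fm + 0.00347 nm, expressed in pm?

In pm:
  469000 fm = 469000 × 10^-3 pm = 469
  7910 fm = 7910 × 10^-3 pm = 7.91
  1680 fm = 1680 × 10^-3 pm = 1.68
  0.00347 nm = 0.00347 × 10^3 pm = 3.47
Sum: 469 + 7.91 + 1.68 + 3.47 = 482.06

482.06 pm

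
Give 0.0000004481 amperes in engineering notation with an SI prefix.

448.1 nanoamperes

= 448.1 × 10⁻⁹ amperes; 10⁻⁹ is nano.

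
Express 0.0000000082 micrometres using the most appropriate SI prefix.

8.2 femtometres

= 8.2e-15 metres; 1e-15 is femto.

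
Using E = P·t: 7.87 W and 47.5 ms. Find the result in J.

7.87 × 47.5 × 10^-3 = 373.825 × 10^-3 J

0.373825 J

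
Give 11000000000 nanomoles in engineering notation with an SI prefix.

11 moles

= 11 moles; mantissa already in [1, 1000).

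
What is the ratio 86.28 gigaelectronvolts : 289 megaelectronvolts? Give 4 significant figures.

(86.28 × 10^9) / (289 × 10^6) = 0.29855 × 10^3

298.5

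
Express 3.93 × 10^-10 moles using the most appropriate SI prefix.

= 393 × 10^-12 moles; 10^-12 is pico.

393 picomoles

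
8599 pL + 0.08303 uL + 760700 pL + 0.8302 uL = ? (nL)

1682.529 nL

In nL:
  8599 pL = 8599e-3 nL = 8.599
  0.08303 uL = 0.08303e3 nL = 83.03
  760700 pL = 760700e-3 nL = 760.7
  0.8302 uL = 0.8302e3 nL = 830.2
Sum: 8.599 + 83.03 + 760.7 + 830.2 = 1682.529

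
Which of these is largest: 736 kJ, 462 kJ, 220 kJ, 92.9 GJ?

92.9 GJ

736 kJ = 736000 J
462 kJ = 462000 J
220 kJ = 220000 J
92.9 GJ = 92900000000 J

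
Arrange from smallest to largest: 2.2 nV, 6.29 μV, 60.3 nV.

2.2 nV < 60.3 nV < 6.29 μV

2.2 nV = 0.0000000022 V
6.29 μV = 0.00000629 V
60.3 nV = 0.0000000603 V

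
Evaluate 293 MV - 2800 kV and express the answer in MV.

In MV:
  293 MV → 293
  2800 kV = 2800 × 10^-3 MV = 2.8
Difference: 293 - 2.8 = 290.2

290.2 MV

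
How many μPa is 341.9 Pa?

341900000 μPa

(no prefix) = 10⁰, micro = 10⁻⁶; factor is 10⁶.
341.9 × 10⁶ = 341900000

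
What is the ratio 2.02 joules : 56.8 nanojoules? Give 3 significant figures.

(2.02) / (56.8e-9) = 0.03556e9

35600000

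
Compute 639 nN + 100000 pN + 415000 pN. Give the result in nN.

1154 nN

In nN:
  639 nN → 639
  100000 pN = 100000 × 10^-3 nN = 100
  415000 pN = 415000 × 10^-3 nN = 415
Sum: 639 + 100 + 415 = 1154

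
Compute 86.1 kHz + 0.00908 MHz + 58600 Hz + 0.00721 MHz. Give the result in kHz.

In kHz:
  86.1 kHz → 86.1
  0.00908 MHz = 0.00908e3 kHz = 9.08
  58600 Hz = 58600e-3 kHz = 58.6
  0.00721 MHz = 0.00721e3 kHz = 7.21
Sum: 86.1 + 9.08 + 58.6 + 7.21 = 160.99

160.99 kHz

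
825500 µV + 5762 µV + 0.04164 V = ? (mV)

872.902 mV

In mV:
  825500 µV = 825500 × 10^-3 mV = 825.5
  5762 µV = 5762 × 10^-3 mV = 5.762
  0.04164 V = 0.04164 × 10^3 mV = 41.64
Sum: 825.5 + 5.762 + 41.64 = 872.902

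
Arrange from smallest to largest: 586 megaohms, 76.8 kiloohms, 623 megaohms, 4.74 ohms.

4.74 ohms < 76.8 kiloohms < 586 megaohms < 623 megaohms

586 megaohms = 586000000 ohms
76.8 kiloohms = 76800 ohms
623 megaohms = 623000000 ohms
4.74 ohms = 4.74 ohms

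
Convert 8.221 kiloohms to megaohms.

kilo = 10^3, mega = 10^6; factor is 10^-3.
8.221 × 10^-3 = 0.008221

0.008221 megaohms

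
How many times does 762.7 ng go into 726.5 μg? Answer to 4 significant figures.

952.5

(726.5e-6) / (762.7e-9) = 0.95254e3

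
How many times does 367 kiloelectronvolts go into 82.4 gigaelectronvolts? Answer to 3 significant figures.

225000

(82.4 × 10^9) / (367 × 10^3) = 0.2245 × 10^6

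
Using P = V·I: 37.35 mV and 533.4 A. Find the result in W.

37.35e-3 × 533.4 = 19922.49e-3 W

19.92249 W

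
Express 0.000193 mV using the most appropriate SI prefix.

193 nV

= 193 × 10^-9 V; 10^-9 is nano.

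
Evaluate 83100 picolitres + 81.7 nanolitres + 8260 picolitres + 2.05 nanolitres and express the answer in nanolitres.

In nanolitres:
  83100 picolitres = 83100e-3 nanolitres = 83.1
  81.7 nanolitres → 81.7
  8260 picolitres = 8260e-3 nanolitres = 8.26
  2.05 nanolitres → 2.05
Sum: 83.1 + 81.7 + 8.26 + 2.05 = 175.11

175.11 nanolitres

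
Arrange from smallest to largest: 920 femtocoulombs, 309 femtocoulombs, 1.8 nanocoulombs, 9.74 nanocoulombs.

920 femtocoulombs = 0.00000000000092 coulombs
309 femtocoulombs = 0.000000000000309 coulombs
1.8 nanocoulombs = 0.0000000018 coulombs
9.74 nanocoulombs = 0.00000000974 coulombs

309 femtocoulombs < 920 femtocoulombs < 1.8 nanocoulombs < 9.74 nanocoulombs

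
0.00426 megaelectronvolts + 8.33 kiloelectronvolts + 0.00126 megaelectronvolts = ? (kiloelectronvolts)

In kiloelectronvolts:
  0.00426 megaelectronvolts = 0.00426 × 10³ kiloelectronvolts = 4.26
  8.33 kiloelectronvolts → 8.33
  0.00126 megaelectronvolts = 0.00126 × 10³ kiloelectronvolts = 1.26
Sum: 4.26 + 8.33 + 1.26 = 13.85

13.85 kiloelectronvolts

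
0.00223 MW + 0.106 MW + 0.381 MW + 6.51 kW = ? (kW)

In kW:
  0.00223 MW = 0.00223e3 kW = 2.23
  0.106 MW = 0.106e3 kW = 106
  0.381 MW = 0.381e3 kW = 381
  6.51 kW → 6.51
Sum: 2.23 + 106 + 381 + 6.51 = 495.74

495.74 kW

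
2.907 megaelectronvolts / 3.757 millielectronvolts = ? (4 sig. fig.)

(2.907e6) / (3.757e-3) = 0.77376e9

773800000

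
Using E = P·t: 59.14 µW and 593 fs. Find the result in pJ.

0.00003507002 pJ

59.14 × 10^-6 × 593 × 10^-15 = 35070.02 × 10^-21 J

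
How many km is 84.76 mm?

0.00008476 km

milli = 1e-3, kilo = 1e3; factor is 1e-6.
84.76 × 1e-6 = 0.00008476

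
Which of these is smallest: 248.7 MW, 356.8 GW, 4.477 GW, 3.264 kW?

3.264 kW

248.7 MW = 248700000 W
356.8 GW = 356800000000 W
4.477 GW = 4477000000 W
3.264 kW = 3264 W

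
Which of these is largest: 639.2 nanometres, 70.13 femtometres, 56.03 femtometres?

639.2 nanometres = 0.0000006392 metres
70.13 femtometres = 0.00000000000007013 metres
56.03 femtometres = 0.00000000000005603 metres

639.2 nanometres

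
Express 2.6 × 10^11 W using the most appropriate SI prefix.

260 GW

= 260 × 10^9 W; 10^9 is giga.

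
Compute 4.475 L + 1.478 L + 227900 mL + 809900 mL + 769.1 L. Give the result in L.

1812.853 L

In L:
  4.475 L → 4.475
  1.478 L → 1.478
  227900 mL = 227900 × 10⁻³ L = 227.9
  809900 mL = 809900 × 10⁻³ L = 809.9
  769.1 L → 769.1
Sum: 4.475 + 1.478 + 227.9 + 809.9 + 769.1 = 1812.853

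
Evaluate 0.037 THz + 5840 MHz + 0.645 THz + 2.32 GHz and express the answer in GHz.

690.16 GHz

In GHz:
  0.037 THz = 0.037 × 10^3 GHz = 37
  5840 MHz = 5840 × 10^-3 GHz = 5.84
  0.645 THz = 0.645 × 10^3 GHz = 645
  2.32 GHz → 2.32
Sum: 37 + 5.84 + 645 + 2.32 = 690.16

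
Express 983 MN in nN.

mega = 1e6, nano = 1e-9; factor is 1e15.
983 × 1e15 = 983000000000000000

983000000000000000 nN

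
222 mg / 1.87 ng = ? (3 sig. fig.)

119000000

(222 × 10⁻³) / (1.87 × 10⁻⁹) = 118.7 × 10⁶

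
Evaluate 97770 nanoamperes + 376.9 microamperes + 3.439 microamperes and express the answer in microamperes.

In microamperes:
  97770 nanoamperes = 97770 × 10^-3 microamperes = 97.77
  376.9 microamperes → 376.9
  3.439 microamperes → 3.439
Sum: 97.77 + 376.9 + 3.439 = 478.109

478.109 microamperes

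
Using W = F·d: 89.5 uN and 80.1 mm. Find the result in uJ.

7.16895 uJ

89.5e-6 × 80.1e-3 = 7168.95e-9 J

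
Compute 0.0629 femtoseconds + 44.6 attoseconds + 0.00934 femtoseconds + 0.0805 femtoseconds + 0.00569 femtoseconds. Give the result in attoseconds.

203.03 attoseconds

In attoseconds:
  0.0629 femtoseconds = 0.0629 × 10^3 attoseconds = 62.9
  44.6 attoseconds → 44.6
  0.00934 femtoseconds = 0.00934 × 10^3 attoseconds = 9.34
  0.0805 femtoseconds = 0.0805 × 10^3 attoseconds = 80.5
  0.00569 femtoseconds = 0.00569 × 10^3 attoseconds = 5.69
Sum: 62.9 + 44.6 + 9.34 + 80.5 + 5.69 = 203.03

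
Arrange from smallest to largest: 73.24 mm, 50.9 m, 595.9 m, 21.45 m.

73.24 mm = 0.07324 m
50.9 m = 50.9 m
595.9 m = 595.9 m
21.45 m = 21.45 m

73.24 mm < 21.45 m < 50.9 m < 595.9 m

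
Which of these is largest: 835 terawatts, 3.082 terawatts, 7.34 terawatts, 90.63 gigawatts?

835 terawatts = 835000000000000 watts
3.082 terawatts = 3082000000000 watts
7.34 terawatts = 7340000000000 watts
90.63 gigawatts = 90630000000 watts

835 terawatts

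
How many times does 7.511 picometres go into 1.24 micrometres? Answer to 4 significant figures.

165100

(1.24 × 10⁻⁶) / (7.511 × 10⁻¹²) = 0.16509 × 10⁶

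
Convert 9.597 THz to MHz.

tera = 10¹², mega = 10⁶; factor is 10⁶.
9.597 × 10⁶ = 9597000

9597000 MHz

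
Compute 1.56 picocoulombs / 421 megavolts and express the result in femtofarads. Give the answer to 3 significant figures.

(1.56 × 10⁻¹²) / (421 × 10⁶) = 0.0037055 × 10⁻¹⁸ F

0.00000371 femtofarads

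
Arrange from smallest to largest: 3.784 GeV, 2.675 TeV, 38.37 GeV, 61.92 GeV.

3.784 GeV = 3784000000 eV
2.675 TeV = 2675000000000 eV
38.37 GeV = 38370000000 eV
61.92 GeV = 61920000000 eV

3.784 GeV < 38.37 GeV < 61.92 GeV < 2.675 TeV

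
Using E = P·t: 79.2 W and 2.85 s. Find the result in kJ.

0.22572 kJ

79.2 × 2.85 = 225.72 J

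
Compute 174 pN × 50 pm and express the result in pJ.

174 × 10⁻¹² × 50 × 10⁻¹² = 8700 × 10⁻²⁴ J

0.0000000087 pJ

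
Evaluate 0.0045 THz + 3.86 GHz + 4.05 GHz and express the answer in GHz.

In GHz:
  0.0045 THz = 0.0045e3 GHz = 4.5
  3.86 GHz → 3.86
  4.05 GHz → 4.05
Sum: 4.5 + 3.86 + 4.05 = 12.41

12.41 GHz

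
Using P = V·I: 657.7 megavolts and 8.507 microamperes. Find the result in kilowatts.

5.5950539 kilowatts

657.7 × 10^6 × 8.507 × 10^-6 = 5595.0539 W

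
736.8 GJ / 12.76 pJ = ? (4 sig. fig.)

57740000000000000000000

(736.8e9) / (12.76e-12) = 57.743e21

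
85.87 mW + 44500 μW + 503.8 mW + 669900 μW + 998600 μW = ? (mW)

2302.67 mW

In mW:
  85.87 mW → 85.87
  44500 μW = 44500 × 10^-3 mW = 44.5
  503.8 mW → 503.8
  669900 μW = 669900 × 10^-3 mW = 669.9
  998600 μW = 998600 × 10^-3 mW = 998.6
Sum: 85.87 + 44.5 + 503.8 + 669.9 + 998.6 = 2302.67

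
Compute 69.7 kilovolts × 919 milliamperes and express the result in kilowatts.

64.0543 kilowatts

69.7e3 × 919e-3 = 64054.3 W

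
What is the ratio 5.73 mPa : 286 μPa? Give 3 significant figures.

20.0

(5.73e-3) / (286e-6) = 0.02003e3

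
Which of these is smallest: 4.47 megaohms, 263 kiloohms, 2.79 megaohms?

263 kiloohms

4.47 megaohms = 4470000 ohms
263 kiloohms = 263000 ohms
2.79 megaohms = 2790000 ohms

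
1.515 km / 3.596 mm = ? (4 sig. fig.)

421300

(1.515 × 10³) / (3.596 × 10⁻³) = 0.4213 × 10⁶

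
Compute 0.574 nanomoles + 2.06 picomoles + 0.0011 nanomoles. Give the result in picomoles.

577.16 picomoles

In picomoles:
  0.574 nanomoles = 0.574 × 10³ picomoles = 574
  2.06 picomoles → 2.06
  0.0011 nanomoles = 0.0011 × 10³ picomoles = 1.1
Sum: 574 + 2.06 + 1.1 = 577.16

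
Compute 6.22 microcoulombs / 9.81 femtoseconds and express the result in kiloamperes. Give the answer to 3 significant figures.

634000 kiloamperes

(6.22 × 10⁻⁶) / (9.81 × 10⁻¹⁵) = 0.63405 × 10⁹ A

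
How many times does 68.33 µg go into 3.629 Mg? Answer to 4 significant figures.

(3.629 × 10^6) / (68.33 × 10^-6) = 0.05311 × 10^12

53110000000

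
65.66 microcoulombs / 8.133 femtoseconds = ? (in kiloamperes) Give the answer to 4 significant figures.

8073000 kiloamperes

(65.66 × 10^-6) / (8.133 × 10^-15) = 8.07328 × 10^9 A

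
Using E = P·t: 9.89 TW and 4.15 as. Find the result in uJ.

9.89 × 10¹² × 4.15 × 10⁻¹⁸ = 41.0435 × 10⁻⁶ J

41.0435 uJ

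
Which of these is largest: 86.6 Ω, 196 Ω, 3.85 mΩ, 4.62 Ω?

86.6 Ω = 86.6 Ω
196 Ω = 196 Ω
3.85 mΩ = 0.00385 Ω
4.62 Ω = 4.62 Ω

196 Ω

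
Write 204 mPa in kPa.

milli = 1e-3, kilo = 1e3; factor is 1e-6.
204 × 1e-6 = 0.000204

0.000204 kPa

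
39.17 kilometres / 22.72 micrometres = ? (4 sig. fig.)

1724000000

(39.17 × 10^3) / (22.72 × 10^-6) = 1.724 × 10^9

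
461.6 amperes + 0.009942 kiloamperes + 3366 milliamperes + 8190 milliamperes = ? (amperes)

In amperes:
  461.6 amperes → 461.6
  0.009942 kiloamperes = 0.009942e3 amperes = 9.942
  3366 milliamperes = 3366e-3 amperes = 3.366
  8190 milliamperes = 8190e-3 amperes = 8.19
Sum: 461.6 + 9.942 + 3.366 + 8.19 = 483.098

483.098 amperes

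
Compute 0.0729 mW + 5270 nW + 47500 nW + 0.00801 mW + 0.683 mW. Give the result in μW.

816.68 μW

In μW:
  0.0729 mW = 0.0729e3 μW = 72.9
  5270 nW = 5270e-3 μW = 5.27
  47500 nW = 47500e-3 μW = 47.5
  0.00801 mW = 0.00801e3 μW = 8.01
  0.683 mW = 0.683e3 μW = 683
Sum: 72.9 + 5.27 + 47.5 + 8.01 + 683 = 816.68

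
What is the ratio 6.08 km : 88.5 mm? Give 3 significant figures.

(6.08 × 10³) / (88.5 × 10⁻³) = 0.0687 × 10⁶

68700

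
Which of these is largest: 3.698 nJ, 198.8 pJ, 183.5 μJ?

3.698 nJ = 0.000000003698 J
198.8 pJ = 0.0000000001988 J
183.5 μJ = 0.0001835 J

183.5 μJ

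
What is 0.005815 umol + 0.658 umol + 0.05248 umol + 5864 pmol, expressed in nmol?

722.159 nmol

In nmol:
  0.005815 umol = 0.005815e3 nmol = 5.815
  0.658 umol = 0.658e3 nmol = 658
  0.05248 umol = 0.05248e3 nmol = 52.48
  5864 pmol = 5864e-3 nmol = 5.864
Sum: 5.815 + 658 + 52.48 + 5.864 = 722.159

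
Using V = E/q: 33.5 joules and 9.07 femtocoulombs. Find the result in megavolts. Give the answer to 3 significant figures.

3690000000 megavolts

(33.5) / (9.07 × 10⁻¹⁵) = 3.6935 × 10¹⁵ V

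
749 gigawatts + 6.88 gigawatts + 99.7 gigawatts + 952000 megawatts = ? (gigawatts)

1807.58 gigawatts

In gigawatts:
  749 gigawatts → 749
  6.88 gigawatts → 6.88
  99.7 gigawatts → 99.7
  952000 megawatts = 952000 × 10^-3 gigawatts = 952
Sum: 749 + 6.88 + 99.7 + 952 = 1807.58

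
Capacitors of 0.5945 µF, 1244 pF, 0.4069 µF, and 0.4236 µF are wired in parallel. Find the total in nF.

1426.244 nF

In nF:
  0.5945 µF = 0.5945e3 nF = 594.5
  1244 pF = 1244e-3 nF = 1.244
  0.4069 µF = 0.4069e3 nF = 406.9
  0.4236 µF = 0.4236e3 nF = 423.6
Sum: 594.5 + 1.244 + 406.9 + 423.6 = 1426.244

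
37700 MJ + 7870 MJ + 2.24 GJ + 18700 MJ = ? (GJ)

66.51 GJ

In GJ:
  37700 MJ = 37700 × 10⁻³ GJ = 37.7
  7870 MJ = 7870 × 10⁻³ GJ = 7.87
  2.24 GJ → 2.24
  18700 MJ = 18700 × 10⁻³ GJ = 18.7
Sum: 37.7 + 7.87 + 2.24 + 18.7 = 66.51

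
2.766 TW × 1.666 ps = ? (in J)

2.766 × 10^12 × 1.666 × 10^-12 = 4.608156 J

4.608156 J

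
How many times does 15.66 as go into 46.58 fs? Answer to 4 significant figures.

(46.58 × 10⁻¹⁵) / (15.66 × 10⁻¹⁸) = 2.9745 × 10³

2974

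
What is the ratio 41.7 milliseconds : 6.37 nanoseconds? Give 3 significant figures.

(41.7 × 10⁻³) / (6.37 × 10⁻⁹) = 6.546 × 10⁶

6550000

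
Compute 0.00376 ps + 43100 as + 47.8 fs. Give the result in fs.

94.66 fs

In fs:
  0.00376 ps = 0.00376e3 fs = 3.76
  43100 as = 43100e-3 fs = 43.1
  47.8 fs → 47.8
Sum: 3.76 + 43.1 + 47.8 = 94.66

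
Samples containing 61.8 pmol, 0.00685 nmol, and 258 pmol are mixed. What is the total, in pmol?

In pmol:
  61.8 pmol → 61.8
  0.00685 nmol = 0.00685 × 10³ pmol = 6.85
  258 pmol → 258
Sum: 61.8 + 6.85 + 258 = 326.65

326.65 pmol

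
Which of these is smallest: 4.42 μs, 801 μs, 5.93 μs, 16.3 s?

4.42 μs = 0.00000442 s
801 μs = 0.000801 s
5.93 μs = 0.00000593 s
16.3 s = 16.3 s

4.42 μs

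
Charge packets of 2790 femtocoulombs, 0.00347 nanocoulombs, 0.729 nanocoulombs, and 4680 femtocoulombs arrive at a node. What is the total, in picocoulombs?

In picocoulombs:
  2790 femtocoulombs = 2790e-3 picocoulombs = 2.79
  0.00347 nanocoulombs = 0.00347e3 picocoulombs = 3.47
  0.729 nanocoulombs = 0.729e3 picocoulombs = 729
  4680 femtocoulombs = 4680e-3 picocoulombs = 4.68
Sum: 2.79 + 3.47 + 729 + 4.68 = 739.94

739.94 picocoulombs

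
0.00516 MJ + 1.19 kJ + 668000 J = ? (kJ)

In kJ:
  0.00516 MJ = 0.00516 × 10^3 kJ = 5.16
  1.19 kJ → 1.19
  668000 J = 668000 × 10^-3 kJ = 668
Sum: 5.16 + 1.19 + 668 = 674.35

674.35 kJ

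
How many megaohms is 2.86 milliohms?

0.00000000286 megaohms

milli = 10^-3, mega = 10^6; factor is 10^-9.
2.86 × 10^-9 = 0.00000000286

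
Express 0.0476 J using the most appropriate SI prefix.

47.6 mJ

= 47.6e-3 J; 1e-3 is milli.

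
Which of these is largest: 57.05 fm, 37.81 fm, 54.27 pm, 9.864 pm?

57.05 fm = 0.00000000000005705 m
37.81 fm = 0.00000000000003781 m
54.27 pm = 0.00000000005427 m
9.864 pm = 0.000000000009864 m

54.27 pm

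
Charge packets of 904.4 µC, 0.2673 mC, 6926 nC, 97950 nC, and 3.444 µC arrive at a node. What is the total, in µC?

1280.02 µC

In µC:
  904.4 µC → 904.4
  0.2673 mC = 0.2673 × 10^3 µC = 267.3
  6926 nC = 6926 × 10^-3 µC = 6.926
  97950 nC = 97950 × 10^-3 µC = 97.95
  3.444 µC → 3.444
Sum: 904.4 + 267.3 + 6.926 + 97.95 + 3.444 = 1280.02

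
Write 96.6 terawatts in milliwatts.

tera = 10¹², milli = 10⁻³; factor is 10¹⁵.
96.6 × 10¹⁵ = 96600000000000000

96600000000000000 milliwatts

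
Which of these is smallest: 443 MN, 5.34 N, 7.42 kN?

5.34 N

443 MN = 443000000 N
5.34 N = 5.34 N
7.42 kN = 7420 N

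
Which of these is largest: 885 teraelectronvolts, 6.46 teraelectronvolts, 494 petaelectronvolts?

885 teraelectronvolts = 885000000000000 electronvolts
6.46 teraelectronvolts = 6460000000000 electronvolts
494 petaelectronvolts = 494000000000000000 electronvolts

494 petaelectronvolts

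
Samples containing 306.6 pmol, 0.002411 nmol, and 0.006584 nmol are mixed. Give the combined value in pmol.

315.595 pmol

In pmol:
  306.6 pmol → 306.6
  0.002411 nmol = 0.002411 × 10^3 pmol = 2.411
  0.006584 nmol = 0.006584 × 10^3 pmol = 6.584
Sum: 306.6 + 2.411 + 6.584 = 315.595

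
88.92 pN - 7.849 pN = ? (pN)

81.071 pN

In pN:
  88.92 pN → 88.92
  7.849 pN → 7.849
Difference: 88.92 - 7.849 = 81.071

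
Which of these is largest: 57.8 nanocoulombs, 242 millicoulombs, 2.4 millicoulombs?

57.8 nanocoulombs = 0.0000000578 coulombs
242 millicoulombs = 0.242 coulombs
2.4 millicoulombs = 0.0024 coulombs

242 millicoulombs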